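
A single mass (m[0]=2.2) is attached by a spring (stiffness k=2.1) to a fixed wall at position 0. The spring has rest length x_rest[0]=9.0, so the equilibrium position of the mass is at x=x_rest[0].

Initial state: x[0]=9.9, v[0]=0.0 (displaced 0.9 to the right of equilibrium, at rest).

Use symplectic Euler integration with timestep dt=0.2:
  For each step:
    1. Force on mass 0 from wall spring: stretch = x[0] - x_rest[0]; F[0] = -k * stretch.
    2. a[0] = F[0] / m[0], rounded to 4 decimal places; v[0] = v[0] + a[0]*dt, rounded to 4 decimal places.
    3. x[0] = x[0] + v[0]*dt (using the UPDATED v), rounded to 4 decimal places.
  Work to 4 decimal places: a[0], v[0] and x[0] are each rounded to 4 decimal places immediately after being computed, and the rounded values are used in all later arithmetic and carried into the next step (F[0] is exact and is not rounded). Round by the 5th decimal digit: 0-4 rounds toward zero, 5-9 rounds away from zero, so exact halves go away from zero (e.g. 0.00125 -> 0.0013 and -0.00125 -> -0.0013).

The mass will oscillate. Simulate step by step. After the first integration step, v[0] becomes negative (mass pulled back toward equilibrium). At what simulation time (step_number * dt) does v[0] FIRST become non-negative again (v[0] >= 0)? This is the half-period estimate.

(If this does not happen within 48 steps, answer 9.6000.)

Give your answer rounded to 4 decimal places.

Answer: 3.4000

Derivation:
Step 0: x=[9.9000] v=[0.0000]
Step 1: x=[9.8656] v=[-0.1718]
Step 2: x=[9.7982] v=[-0.3371]
Step 3: x=[9.7003] v=[-0.4895]
Step 4: x=[9.5757] v=[-0.6232]
Step 5: x=[9.4291] v=[-0.7331]
Step 6: x=[9.2661] v=[-0.8150]
Step 7: x=[9.0929] v=[-0.8658]
Step 8: x=[8.9162] v=[-0.8835]
Step 9: x=[8.7427] v=[-0.8675]
Step 10: x=[8.5790] v=[-0.8184]
Step 11: x=[8.4314] v=[-0.7380]
Step 12: x=[8.3055] v=[-0.6294]
Step 13: x=[8.2061] v=[-0.4968]
Step 14: x=[8.1371] v=[-0.3452]
Step 15: x=[8.1010] v=[-0.1805]
Step 16: x=[8.0992] v=[-0.0089]
Step 17: x=[8.1318] v=[0.1631]
First v>=0 after going negative at step 17, time=3.4000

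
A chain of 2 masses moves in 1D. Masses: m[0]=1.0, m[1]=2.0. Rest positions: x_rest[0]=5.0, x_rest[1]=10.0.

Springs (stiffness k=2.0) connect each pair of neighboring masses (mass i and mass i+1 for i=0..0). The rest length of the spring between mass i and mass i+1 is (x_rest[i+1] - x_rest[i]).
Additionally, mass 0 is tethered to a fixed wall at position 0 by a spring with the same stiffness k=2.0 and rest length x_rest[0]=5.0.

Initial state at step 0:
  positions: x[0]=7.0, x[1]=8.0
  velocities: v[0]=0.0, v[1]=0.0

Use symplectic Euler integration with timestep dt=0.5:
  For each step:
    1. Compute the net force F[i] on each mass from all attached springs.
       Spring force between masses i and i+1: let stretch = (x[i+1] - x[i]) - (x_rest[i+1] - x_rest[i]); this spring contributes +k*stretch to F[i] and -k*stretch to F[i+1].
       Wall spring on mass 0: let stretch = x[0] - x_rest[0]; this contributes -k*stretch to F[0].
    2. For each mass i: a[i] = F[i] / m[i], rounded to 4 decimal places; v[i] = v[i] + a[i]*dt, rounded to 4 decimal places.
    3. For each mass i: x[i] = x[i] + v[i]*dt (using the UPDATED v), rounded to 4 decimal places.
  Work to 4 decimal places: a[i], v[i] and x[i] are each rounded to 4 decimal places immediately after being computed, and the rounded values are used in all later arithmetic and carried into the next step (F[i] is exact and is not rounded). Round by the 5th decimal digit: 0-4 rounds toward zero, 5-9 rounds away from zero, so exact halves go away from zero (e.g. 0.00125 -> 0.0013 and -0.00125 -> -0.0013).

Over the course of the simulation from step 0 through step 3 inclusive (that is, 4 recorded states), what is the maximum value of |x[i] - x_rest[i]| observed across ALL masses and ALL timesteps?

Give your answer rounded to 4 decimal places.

Answer: 3.5000

Derivation:
Step 0: x=[7.0000 8.0000] v=[0.0000 0.0000]
Step 1: x=[4.0000 9.0000] v=[-6.0000 2.0000]
Step 2: x=[1.5000 10.0000] v=[-5.0000 2.0000]
Step 3: x=[2.5000 10.1250] v=[2.0000 0.2500]
Max displacement = 3.5000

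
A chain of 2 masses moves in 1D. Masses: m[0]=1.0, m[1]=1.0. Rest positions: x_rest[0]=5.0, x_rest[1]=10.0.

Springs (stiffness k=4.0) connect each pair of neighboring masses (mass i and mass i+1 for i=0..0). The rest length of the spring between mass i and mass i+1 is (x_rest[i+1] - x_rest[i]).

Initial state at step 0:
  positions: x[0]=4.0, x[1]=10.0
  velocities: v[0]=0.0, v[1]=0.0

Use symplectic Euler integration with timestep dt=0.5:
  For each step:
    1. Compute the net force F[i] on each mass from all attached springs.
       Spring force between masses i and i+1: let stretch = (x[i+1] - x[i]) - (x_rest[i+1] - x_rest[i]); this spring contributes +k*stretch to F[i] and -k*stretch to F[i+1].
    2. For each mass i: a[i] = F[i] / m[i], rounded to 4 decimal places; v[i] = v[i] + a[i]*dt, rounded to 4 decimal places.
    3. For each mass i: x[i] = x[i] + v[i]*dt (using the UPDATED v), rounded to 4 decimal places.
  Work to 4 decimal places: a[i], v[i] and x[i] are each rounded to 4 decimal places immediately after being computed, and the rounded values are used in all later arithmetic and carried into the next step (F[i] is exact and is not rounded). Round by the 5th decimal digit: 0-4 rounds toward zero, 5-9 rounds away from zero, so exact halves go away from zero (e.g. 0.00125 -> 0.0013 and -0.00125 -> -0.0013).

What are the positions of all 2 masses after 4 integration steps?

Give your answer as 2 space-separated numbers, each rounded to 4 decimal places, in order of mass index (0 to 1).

Step 0: x=[4.0000 10.0000] v=[0.0000 0.0000]
Step 1: x=[5.0000 9.0000] v=[2.0000 -2.0000]
Step 2: x=[5.0000 9.0000] v=[0.0000 0.0000]
Step 3: x=[4.0000 10.0000] v=[-2.0000 2.0000]
Step 4: x=[4.0000 10.0000] v=[0.0000 0.0000]

Answer: 4.0000 10.0000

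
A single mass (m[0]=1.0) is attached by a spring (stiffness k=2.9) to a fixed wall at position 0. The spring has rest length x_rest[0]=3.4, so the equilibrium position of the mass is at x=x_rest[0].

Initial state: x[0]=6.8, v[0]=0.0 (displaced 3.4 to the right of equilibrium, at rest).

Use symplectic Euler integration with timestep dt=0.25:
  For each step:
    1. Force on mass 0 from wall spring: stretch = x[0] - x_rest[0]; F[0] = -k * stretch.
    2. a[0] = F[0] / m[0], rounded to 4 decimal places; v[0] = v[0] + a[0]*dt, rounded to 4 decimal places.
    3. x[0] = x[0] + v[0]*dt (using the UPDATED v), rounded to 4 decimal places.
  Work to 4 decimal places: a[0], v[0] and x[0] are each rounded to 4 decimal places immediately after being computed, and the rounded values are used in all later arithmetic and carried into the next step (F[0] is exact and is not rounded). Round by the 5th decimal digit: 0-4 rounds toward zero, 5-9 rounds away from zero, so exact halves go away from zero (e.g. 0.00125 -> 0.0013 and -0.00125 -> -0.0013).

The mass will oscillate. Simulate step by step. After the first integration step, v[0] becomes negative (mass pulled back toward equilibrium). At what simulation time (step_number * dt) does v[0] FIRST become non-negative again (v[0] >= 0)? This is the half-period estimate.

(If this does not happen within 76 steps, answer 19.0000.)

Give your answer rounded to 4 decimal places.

Step 0: x=[6.8000] v=[0.0000]
Step 1: x=[6.1838] v=[-2.4650]
Step 2: x=[5.0630] v=[-4.4833]
Step 3: x=[3.6408] v=[-5.6890]
Step 4: x=[2.1749] v=[-5.8636]
Step 5: x=[0.9311] v=[-4.9754]
Step 6: x=[0.1347] v=[-3.1855]
Step 7: x=[-0.0699] v=[-0.8182]
Step 8: x=[0.3545] v=[1.6975]
First v>=0 after going negative at step 8, time=2.0000

Answer: 2.0000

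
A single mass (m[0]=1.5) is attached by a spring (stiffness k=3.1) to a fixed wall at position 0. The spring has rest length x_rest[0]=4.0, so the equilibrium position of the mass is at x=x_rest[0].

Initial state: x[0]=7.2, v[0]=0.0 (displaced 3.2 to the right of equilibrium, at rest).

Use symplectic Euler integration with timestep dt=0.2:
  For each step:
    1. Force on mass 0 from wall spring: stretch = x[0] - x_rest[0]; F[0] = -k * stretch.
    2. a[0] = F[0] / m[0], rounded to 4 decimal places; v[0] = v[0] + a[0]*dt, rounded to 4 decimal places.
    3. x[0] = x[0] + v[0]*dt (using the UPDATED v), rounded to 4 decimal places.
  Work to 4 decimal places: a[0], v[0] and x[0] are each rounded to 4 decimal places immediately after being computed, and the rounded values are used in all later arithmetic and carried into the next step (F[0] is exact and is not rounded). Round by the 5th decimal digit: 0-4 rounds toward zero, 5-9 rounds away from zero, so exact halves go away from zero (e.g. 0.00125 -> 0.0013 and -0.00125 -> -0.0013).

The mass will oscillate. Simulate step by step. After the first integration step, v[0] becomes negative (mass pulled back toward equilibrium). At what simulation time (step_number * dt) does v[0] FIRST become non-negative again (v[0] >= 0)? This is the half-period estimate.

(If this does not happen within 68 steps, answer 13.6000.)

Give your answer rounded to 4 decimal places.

Answer: 2.2000

Derivation:
Step 0: x=[7.2000] v=[0.0000]
Step 1: x=[6.9355] v=[-1.3227]
Step 2: x=[6.4283] v=[-2.5360]
Step 3: x=[5.7204] v=[-3.5397]
Step 4: x=[4.8702] v=[-4.2508]
Step 5: x=[3.9481] v=[-4.6105]
Step 6: x=[3.0303] v=[-4.5890]
Step 7: x=[2.1927] v=[-4.1882]
Step 8: x=[1.5045] v=[-3.4412]
Step 9: x=[1.0226] v=[-2.4097]
Step 10: x=[0.7868] v=[-1.1790]
Step 11: x=[0.8166] v=[0.1491]
First v>=0 after going negative at step 11, time=2.2000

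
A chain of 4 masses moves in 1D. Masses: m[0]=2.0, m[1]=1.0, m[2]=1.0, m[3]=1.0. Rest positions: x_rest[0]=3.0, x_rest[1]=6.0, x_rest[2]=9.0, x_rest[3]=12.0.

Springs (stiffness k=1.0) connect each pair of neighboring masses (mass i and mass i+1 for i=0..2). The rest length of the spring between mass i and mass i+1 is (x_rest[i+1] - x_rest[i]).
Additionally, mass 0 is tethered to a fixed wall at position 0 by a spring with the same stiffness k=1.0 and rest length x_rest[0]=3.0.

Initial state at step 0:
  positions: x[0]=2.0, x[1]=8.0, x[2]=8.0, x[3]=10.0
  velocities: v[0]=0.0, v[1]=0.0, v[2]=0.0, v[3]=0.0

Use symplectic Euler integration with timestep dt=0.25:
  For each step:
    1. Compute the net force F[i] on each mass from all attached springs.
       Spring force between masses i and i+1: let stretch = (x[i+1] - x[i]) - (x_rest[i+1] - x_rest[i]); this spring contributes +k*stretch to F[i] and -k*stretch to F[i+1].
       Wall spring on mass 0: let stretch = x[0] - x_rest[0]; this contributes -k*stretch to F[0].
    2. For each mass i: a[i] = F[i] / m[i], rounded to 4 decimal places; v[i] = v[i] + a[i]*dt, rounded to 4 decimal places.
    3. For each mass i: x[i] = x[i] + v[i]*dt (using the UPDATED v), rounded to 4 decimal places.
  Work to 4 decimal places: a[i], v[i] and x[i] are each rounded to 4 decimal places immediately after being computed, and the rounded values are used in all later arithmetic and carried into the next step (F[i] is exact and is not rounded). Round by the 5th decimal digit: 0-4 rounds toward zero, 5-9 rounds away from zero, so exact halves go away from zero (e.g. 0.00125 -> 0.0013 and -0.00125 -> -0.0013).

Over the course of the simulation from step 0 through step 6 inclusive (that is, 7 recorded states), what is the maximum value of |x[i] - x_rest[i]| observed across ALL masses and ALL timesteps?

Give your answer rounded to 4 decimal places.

Answer: 2.3517

Derivation:
Step 0: x=[2.0000 8.0000 8.0000 10.0000] v=[0.0000 0.0000 0.0000 0.0000]
Step 1: x=[2.1250 7.6250 8.1250 10.0625] v=[0.5000 -1.5000 0.5000 0.2500]
Step 2: x=[2.3555 6.9375 8.3399 10.1914] v=[0.9219 -2.7500 0.8594 0.5156]
Step 3: x=[2.6556 6.0513 8.5828 10.3921] v=[1.2002 -3.5449 0.9717 0.8027]
Step 4: x=[2.9788 5.1111 8.7806 10.6672] v=[1.2927 -3.7610 0.7912 1.1004]
Step 5: x=[3.2755 4.2669 8.8670 11.0119] v=[1.1869 -3.3767 0.3455 1.3788]
Step 6: x=[3.5009 3.6483 8.7999 11.4101] v=[0.9014 -2.4745 -0.2683 1.5926]
Max displacement = 2.3517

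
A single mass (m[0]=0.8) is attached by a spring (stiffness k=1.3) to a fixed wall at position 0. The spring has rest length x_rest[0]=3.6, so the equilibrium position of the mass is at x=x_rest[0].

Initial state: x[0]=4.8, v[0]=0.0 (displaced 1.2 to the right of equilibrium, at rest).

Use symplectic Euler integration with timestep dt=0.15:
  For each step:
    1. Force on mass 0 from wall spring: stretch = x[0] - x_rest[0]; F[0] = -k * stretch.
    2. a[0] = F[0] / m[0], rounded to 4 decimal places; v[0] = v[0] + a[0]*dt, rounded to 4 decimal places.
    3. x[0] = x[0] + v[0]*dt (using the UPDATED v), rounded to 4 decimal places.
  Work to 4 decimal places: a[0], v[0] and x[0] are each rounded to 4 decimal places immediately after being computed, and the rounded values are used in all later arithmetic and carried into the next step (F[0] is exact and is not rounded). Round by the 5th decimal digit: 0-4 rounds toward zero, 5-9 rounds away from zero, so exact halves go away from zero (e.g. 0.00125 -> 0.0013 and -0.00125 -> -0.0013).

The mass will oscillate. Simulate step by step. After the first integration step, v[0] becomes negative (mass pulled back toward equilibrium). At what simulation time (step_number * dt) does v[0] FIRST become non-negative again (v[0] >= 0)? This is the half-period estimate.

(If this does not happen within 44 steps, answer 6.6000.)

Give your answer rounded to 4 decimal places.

Step 0: x=[4.8000] v=[0.0000]
Step 1: x=[4.7561] v=[-0.2925]
Step 2: x=[4.6700] v=[-0.5743]
Step 3: x=[4.5447] v=[-0.8351]
Step 4: x=[4.3849] v=[-1.0654]
Step 5: x=[4.1964] v=[-1.2567]
Step 6: x=[3.9861] v=[-1.4021]
Step 7: x=[3.7617] v=[-1.4962]
Step 8: x=[3.5314] v=[-1.5356]
Step 9: x=[3.3036] v=[-1.5189]
Step 10: x=[3.0866] v=[-1.4466]
Step 11: x=[2.8884] v=[-1.3215]
Step 12: x=[2.7162] v=[-1.1480]
Step 13: x=[2.5763] v=[-0.9326]
Step 14: x=[2.4738] v=[-0.6831]
Step 15: x=[2.4125] v=[-0.4086]
Step 16: x=[2.3946] v=[-0.1191]
Step 17: x=[2.4208] v=[0.1747]
First v>=0 after going negative at step 17, time=2.5500

Answer: 2.5500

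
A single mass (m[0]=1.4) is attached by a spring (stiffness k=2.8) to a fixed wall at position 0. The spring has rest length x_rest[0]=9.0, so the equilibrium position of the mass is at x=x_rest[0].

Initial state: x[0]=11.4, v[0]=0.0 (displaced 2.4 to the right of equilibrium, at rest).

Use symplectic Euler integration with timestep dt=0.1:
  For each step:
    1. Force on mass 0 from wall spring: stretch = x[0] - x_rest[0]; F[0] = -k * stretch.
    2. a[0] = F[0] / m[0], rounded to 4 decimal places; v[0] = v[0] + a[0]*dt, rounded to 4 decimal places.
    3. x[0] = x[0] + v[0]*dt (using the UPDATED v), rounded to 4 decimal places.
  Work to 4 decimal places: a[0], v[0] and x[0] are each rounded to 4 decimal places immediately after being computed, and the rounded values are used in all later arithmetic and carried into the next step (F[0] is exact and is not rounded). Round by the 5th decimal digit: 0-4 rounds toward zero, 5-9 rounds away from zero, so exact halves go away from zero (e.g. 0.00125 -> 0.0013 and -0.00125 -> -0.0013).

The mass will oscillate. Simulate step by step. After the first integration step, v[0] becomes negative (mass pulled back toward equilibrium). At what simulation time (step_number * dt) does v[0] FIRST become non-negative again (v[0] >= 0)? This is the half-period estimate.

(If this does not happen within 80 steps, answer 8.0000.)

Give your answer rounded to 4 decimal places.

Step 0: x=[11.4000] v=[0.0000]
Step 1: x=[11.3520] v=[-0.4800]
Step 2: x=[11.2570] v=[-0.9504]
Step 3: x=[11.1168] v=[-1.4018]
Step 4: x=[10.9343] v=[-1.8252]
Step 5: x=[10.7131] v=[-2.2121]
Step 6: x=[10.4576] v=[-2.5547]
Step 7: x=[10.1730] v=[-2.8462]
Step 8: x=[9.8649] v=[-3.0808]
Step 9: x=[9.5395] v=[-3.2538]
Step 10: x=[9.2033] v=[-3.3617]
Step 11: x=[8.8631] v=[-3.4024]
Step 12: x=[8.5256] v=[-3.3750]
Step 13: x=[8.1976] v=[-3.2801]
Step 14: x=[7.8856] v=[-3.1196]
Step 15: x=[7.5959] v=[-2.8967]
Step 16: x=[7.3343] v=[-2.6159]
Step 17: x=[7.1060] v=[-2.2828]
Step 18: x=[6.9156] v=[-1.9040]
Step 19: x=[6.7669] v=[-1.4871]
Step 20: x=[6.6629] v=[-1.0405]
Step 21: x=[6.6056] v=[-0.5731]
Step 22: x=[6.5962] v=[-0.0942]
Step 23: x=[6.6349] v=[0.3866]
First v>=0 after going negative at step 23, time=2.3000

Answer: 2.3000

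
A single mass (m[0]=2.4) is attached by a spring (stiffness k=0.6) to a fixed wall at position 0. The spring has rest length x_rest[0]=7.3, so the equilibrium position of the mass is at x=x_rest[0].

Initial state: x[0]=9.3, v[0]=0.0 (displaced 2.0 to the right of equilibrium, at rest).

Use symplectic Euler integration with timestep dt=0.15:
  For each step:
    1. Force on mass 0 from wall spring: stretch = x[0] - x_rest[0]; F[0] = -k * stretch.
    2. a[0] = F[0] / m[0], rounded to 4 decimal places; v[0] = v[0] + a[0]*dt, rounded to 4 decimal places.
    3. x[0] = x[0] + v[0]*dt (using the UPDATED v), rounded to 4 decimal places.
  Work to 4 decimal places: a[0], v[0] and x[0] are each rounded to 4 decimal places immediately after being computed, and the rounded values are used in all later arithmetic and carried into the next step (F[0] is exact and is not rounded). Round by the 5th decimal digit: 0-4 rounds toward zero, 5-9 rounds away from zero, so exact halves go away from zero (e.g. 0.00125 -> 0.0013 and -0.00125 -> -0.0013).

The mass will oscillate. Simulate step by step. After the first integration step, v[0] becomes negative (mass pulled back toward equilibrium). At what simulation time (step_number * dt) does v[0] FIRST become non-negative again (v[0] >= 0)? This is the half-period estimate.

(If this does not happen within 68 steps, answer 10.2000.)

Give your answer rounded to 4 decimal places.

Answer: 6.3000

Derivation:
Step 0: x=[9.3000] v=[0.0000]
Step 1: x=[9.2888] v=[-0.0750]
Step 2: x=[9.2664] v=[-0.1496]
Step 3: x=[9.2329] v=[-0.2233]
Step 4: x=[9.1885] v=[-0.2958]
Step 5: x=[9.1335] v=[-0.3666]
Step 6: x=[9.0682] v=[-0.4354]
Step 7: x=[8.9929] v=[-0.5017]
Step 8: x=[8.9081] v=[-0.5652]
Step 9: x=[8.8143] v=[-0.6255]
Step 10: x=[8.7120] v=[-0.6823]
Step 11: x=[8.6017] v=[-0.7353]
Step 12: x=[8.4841] v=[-0.7841]
Step 13: x=[8.3598] v=[-0.8285]
Step 14: x=[8.2296] v=[-0.8683]
Step 15: x=[8.0941] v=[-0.9032]
Step 16: x=[7.9542] v=[-0.9330]
Step 17: x=[7.8106] v=[-0.9575]
Step 18: x=[7.6641] v=[-0.9767]
Step 19: x=[7.5155] v=[-0.9904]
Step 20: x=[7.3657] v=[-0.9985]
Step 21: x=[7.2156] v=[-1.0010]
Step 22: x=[7.0659] v=[-0.9978]
Step 23: x=[6.9176] v=[-0.9890]
Step 24: x=[6.7714] v=[-0.9747]
Step 25: x=[6.6282] v=[-0.9549]
Step 26: x=[6.4887] v=[-0.9297]
Step 27: x=[6.3538] v=[-0.8993]
Step 28: x=[6.2242] v=[-0.8638]
Step 29: x=[6.1007] v=[-0.8235]
Step 30: x=[5.9839] v=[-0.7785]
Step 31: x=[5.8745] v=[-0.7292]
Step 32: x=[5.7731] v=[-0.6757]
Step 33: x=[5.6803] v=[-0.6184]
Step 34: x=[5.5966] v=[-0.5577]
Step 35: x=[5.5225] v=[-0.4938]
Step 36: x=[5.4584] v=[-0.4271]
Step 37: x=[5.4047] v=[-0.3580]
Step 38: x=[5.3617] v=[-0.2869]
Step 39: x=[5.3296] v=[-0.2142]
Step 40: x=[5.3086] v=[-0.1403]
Step 41: x=[5.2988] v=[-0.0656]
Step 42: x=[5.3002] v=[0.0094]
First v>=0 after going negative at step 42, time=6.3000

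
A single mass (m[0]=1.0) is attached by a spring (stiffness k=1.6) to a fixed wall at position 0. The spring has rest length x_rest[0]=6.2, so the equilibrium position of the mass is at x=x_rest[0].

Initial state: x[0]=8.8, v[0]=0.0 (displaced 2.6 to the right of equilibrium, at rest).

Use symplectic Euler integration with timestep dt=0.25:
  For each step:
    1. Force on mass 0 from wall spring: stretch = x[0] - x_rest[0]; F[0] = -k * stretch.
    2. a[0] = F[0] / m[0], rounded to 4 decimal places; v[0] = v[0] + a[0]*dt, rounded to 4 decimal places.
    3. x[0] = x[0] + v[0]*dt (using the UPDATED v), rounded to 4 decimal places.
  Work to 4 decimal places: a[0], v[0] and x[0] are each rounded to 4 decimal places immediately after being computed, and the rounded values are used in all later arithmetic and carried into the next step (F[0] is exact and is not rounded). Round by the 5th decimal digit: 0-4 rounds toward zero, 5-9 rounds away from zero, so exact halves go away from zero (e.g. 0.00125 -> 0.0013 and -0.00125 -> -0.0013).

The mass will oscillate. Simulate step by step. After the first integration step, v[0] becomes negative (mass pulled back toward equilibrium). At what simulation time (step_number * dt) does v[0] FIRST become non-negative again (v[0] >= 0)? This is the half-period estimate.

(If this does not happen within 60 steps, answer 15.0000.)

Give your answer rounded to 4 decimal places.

Answer: 2.5000

Derivation:
Step 0: x=[8.8000] v=[0.0000]
Step 1: x=[8.5400] v=[-1.0400]
Step 2: x=[8.0460] v=[-1.9760]
Step 3: x=[7.3674] v=[-2.7144]
Step 4: x=[6.5721] v=[-3.1814]
Step 5: x=[5.7395] v=[-3.3303]
Step 6: x=[4.9530] v=[-3.1461]
Step 7: x=[4.2912] v=[-2.6473]
Step 8: x=[3.8203] v=[-1.8838]
Step 9: x=[3.5873] v=[-0.9319]
Step 10: x=[3.6156] v=[0.1132]
First v>=0 after going negative at step 10, time=2.5000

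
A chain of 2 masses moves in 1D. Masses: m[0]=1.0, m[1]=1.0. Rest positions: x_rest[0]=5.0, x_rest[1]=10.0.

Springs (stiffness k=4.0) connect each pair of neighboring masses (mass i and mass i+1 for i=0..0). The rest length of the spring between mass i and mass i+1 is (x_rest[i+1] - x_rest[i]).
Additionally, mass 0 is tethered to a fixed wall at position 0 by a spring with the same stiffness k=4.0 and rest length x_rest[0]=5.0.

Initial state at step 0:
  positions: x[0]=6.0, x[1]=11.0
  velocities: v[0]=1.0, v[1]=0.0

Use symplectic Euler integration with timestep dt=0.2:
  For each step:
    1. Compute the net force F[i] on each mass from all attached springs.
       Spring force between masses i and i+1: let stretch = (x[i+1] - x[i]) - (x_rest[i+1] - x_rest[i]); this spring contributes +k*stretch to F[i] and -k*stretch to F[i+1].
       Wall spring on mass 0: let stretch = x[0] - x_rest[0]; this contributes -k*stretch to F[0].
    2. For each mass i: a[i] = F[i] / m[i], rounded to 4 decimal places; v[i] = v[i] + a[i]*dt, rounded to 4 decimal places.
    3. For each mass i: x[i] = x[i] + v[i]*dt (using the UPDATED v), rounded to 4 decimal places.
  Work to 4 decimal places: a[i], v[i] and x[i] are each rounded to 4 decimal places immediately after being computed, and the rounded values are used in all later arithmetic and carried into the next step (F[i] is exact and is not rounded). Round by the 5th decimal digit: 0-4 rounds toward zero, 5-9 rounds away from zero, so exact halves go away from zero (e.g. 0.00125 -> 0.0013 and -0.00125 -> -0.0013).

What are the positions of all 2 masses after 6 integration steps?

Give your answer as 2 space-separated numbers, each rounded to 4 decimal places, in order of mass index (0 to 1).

Step 0: x=[6.0000 11.0000] v=[1.0000 0.0000]
Step 1: x=[6.0400 11.0000] v=[0.2000 0.0000]
Step 2: x=[5.9072 11.0064] v=[-0.6640 0.0320]
Step 3: x=[5.6451 10.9969] v=[-1.3104 -0.0474]
Step 4: x=[5.3361 10.9311] v=[-1.5450 -0.3288]
Step 5: x=[5.0685 10.7701] v=[-1.3379 -0.8048]
Step 6: x=[4.9022 10.4969] v=[-0.8314 -1.3661]

Answer: 4.9022 10.4969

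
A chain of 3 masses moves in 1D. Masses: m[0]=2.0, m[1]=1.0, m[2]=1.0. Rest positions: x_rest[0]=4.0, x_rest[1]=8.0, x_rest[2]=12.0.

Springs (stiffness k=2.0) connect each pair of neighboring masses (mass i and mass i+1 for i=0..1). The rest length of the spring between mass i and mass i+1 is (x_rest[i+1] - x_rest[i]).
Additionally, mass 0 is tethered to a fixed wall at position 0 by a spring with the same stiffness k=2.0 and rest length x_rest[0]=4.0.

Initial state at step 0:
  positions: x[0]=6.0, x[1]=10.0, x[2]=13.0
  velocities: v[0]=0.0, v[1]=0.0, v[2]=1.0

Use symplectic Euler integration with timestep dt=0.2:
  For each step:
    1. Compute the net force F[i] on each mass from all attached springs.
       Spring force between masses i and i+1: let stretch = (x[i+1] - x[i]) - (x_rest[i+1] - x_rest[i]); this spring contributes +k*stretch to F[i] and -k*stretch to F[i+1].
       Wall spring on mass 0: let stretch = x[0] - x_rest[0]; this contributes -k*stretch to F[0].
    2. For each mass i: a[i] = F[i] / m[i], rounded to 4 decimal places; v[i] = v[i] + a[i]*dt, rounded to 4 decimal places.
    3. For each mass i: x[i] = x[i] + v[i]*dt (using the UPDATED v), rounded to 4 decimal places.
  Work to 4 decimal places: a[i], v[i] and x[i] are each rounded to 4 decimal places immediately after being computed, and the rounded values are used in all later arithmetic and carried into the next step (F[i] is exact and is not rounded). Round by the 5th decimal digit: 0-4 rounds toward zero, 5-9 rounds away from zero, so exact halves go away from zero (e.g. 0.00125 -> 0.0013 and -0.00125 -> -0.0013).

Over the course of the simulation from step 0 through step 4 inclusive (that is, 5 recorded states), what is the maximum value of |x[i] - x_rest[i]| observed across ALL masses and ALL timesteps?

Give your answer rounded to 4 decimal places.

Step 0: x=[6.0000 10.0000 13.0000] v=[0.0000 0.0000 1.0000]
Step 1: x=[5.9200 9.9200 13.2800] v=[-0.4000 -0.4000 1.4000]
Step 2: x=[5.7632 9.7888 13.6112] v=[-0.7840 -0.6560 1.6560]
Step 3: x=[5.5369 9.6413 13.9566] v=[-1.1315 -0.7373 1.7270]
Step 4: x=[5.2533 9.5107 14.2768] v=[-1.4180 -0.6529 1.6009]
Max displacement = 2.2768

Answer: 2.2768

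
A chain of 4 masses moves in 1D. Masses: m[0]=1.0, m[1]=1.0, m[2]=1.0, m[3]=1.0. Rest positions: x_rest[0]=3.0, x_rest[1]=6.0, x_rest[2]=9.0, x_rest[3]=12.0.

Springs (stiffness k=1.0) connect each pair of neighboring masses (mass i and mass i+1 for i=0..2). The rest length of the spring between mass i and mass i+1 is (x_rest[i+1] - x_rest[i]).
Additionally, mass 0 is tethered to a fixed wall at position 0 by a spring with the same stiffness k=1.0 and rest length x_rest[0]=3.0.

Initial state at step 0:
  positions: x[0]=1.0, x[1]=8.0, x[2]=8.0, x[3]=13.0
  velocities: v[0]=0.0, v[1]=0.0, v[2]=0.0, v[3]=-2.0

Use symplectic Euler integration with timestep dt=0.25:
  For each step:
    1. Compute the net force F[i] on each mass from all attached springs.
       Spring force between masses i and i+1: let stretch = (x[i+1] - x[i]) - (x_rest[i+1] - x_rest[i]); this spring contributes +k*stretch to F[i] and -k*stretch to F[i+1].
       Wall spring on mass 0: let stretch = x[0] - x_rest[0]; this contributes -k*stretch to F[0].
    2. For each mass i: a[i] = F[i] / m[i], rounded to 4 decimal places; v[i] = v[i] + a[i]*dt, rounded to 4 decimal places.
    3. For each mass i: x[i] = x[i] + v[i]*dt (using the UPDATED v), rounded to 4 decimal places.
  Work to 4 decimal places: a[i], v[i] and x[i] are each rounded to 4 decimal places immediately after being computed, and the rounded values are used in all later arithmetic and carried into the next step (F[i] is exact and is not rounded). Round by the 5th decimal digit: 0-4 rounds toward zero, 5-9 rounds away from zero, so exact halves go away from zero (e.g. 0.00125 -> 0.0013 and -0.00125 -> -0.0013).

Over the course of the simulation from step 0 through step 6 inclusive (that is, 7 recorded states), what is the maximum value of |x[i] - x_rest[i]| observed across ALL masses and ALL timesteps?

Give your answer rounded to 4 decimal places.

Answer: 2.2859

Derivation:
Step 0: x=[1.0000 8.0000 8.0000 13.0000] v=[0.0000 0.0000 0.0000 -2.0000]
Step 1: x=[1.3750 7.5625 8.3125 12.3750] v=[1.5000 -1.7500 1.2500 -2.5000]
Step 2: x=[2.0508 6.7852 8.8320 11.6836] v=[2.7031 -3.1094 2.0781 -2.7656]
Step 3: x=[2.8943 5.8399 9.4018 11.0015] v=[3.3740 -3.7813 2.2793 -2.7285]
Step 4: x=[3.7410 4.9331 9.8490 10.4069] v=[3.3868 -3.6272 1.7888 -2.3784]
Step 5: x=[4.4284 4.2590 10.0238 9.9649] v=[2.7496 -2.6963 0.6993 -1.7679]
Step 6: x=[4.8285 3.9558 9.8347 9.7141] v=[1.6002 -1.2128 -0.7566 -1.0032]
Max displacement = 2.2859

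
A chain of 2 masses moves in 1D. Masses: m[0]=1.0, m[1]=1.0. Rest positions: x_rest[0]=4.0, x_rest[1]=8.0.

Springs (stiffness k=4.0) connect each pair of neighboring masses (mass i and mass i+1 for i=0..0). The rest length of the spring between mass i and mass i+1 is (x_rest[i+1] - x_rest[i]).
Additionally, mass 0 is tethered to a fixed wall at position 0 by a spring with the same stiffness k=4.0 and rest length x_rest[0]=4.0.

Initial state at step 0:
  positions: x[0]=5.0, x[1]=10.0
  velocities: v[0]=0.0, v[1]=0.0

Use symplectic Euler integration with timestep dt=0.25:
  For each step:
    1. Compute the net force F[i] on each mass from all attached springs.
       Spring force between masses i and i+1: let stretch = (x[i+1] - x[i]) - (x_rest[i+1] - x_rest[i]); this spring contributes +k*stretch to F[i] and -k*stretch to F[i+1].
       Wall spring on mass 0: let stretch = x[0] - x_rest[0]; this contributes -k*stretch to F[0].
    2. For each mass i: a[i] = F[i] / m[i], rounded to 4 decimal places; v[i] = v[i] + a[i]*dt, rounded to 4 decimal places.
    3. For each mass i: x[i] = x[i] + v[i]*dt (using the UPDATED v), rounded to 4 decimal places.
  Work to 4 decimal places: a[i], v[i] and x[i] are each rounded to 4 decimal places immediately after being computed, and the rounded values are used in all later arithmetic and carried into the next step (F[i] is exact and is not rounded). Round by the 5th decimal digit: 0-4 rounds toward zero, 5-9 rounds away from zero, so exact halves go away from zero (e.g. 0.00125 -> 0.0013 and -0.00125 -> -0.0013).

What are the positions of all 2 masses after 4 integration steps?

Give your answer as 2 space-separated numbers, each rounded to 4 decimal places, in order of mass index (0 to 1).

Step 0: x=[5.0000 10.0000] v=[0.0000 0.0000]
Step 1: x=[5.0000 9.7500] v=[0.0000 -1.0000]
Step 2: x=[4.9375 9.3125] v=[-0.2500 -1.7500]
Step 3: x=[4.7344 8.7813] v=[-0.8125 -2.1250]
Step 4: x=[4.3594 8.2383] v=[-1.5000 -2.1719]

Answer: 4.3594 8.2383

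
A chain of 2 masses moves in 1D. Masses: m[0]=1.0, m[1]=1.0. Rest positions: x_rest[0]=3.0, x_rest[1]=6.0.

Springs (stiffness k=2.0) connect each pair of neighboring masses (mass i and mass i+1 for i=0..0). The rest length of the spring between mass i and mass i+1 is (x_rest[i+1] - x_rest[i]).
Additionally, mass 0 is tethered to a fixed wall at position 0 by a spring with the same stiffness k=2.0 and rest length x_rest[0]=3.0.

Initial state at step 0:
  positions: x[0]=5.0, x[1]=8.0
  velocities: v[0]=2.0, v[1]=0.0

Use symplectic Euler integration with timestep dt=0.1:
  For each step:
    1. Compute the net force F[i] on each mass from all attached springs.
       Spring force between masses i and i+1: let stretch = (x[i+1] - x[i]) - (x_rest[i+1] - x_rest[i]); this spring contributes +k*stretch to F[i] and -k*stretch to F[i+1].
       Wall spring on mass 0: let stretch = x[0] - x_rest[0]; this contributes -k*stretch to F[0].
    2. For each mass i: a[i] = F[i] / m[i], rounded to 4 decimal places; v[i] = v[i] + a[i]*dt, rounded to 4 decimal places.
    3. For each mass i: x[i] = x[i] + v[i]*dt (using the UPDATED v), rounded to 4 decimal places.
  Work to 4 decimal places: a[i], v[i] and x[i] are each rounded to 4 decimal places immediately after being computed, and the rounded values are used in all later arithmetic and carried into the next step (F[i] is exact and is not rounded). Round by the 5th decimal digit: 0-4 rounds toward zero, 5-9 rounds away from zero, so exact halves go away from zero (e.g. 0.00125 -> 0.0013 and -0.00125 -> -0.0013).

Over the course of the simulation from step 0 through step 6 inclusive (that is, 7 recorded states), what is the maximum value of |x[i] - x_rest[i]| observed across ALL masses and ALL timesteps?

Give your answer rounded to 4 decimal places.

Step 0: x=[5.0000 8.0000] v=[2.0000 0.0000]
Step 1: x=[5.1600 8.0000] v=[1.6000 0.0000]
Step 2: x=[5.2736 8.0032] v=[1.1360 0.0320]
Step 3: x=[5.3363 8.0118] v=[0.6272 0.0861]
Step 4: x=[5.3458 8.0269] v=[0.0950 0.1510]
Step 5: x=[5.3020 8.0484] v=[-0.4379 0.2148]
Step 6: x=[5.2071 8.0750] v=[-0.9490 0.2655]
Max displacement = 2.3458

Answer: 2.3458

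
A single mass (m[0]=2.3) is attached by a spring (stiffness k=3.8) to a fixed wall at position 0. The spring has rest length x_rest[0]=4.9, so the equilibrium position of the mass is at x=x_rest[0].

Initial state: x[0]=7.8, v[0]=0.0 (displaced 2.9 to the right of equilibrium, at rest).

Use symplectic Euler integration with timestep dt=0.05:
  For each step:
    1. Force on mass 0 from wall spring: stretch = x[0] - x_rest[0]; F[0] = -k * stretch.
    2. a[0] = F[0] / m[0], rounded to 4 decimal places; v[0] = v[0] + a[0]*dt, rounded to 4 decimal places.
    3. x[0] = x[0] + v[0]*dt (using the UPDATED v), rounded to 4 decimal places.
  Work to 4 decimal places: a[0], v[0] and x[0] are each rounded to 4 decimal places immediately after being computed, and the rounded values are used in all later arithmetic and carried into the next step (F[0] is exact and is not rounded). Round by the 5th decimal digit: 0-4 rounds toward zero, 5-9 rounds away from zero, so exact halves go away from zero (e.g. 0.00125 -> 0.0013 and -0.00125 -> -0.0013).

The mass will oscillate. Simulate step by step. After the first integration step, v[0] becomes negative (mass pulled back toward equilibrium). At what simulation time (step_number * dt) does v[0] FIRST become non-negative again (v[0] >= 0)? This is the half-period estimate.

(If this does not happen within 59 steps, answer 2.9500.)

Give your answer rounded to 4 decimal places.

Step 0: x=[7.8000] v=[0.0000]
Step 1: x=[7.7880] v=[-0.2396]
Step 2: x=[7.7641] v=[-0.4782]
Step 3: x=[7.7284] v=[-0.7148]
Step 4: x=[7.6810] v=[-0.9485]
Step 5: x=[7.6221] v=[-1.1782]
Step 6: x=[7.5519] v=[-1.4031]
Step 7: x=[7.4708] v=[-1.6222]
Step 8: x=[7.3791] v=[-1.8346]
Step 9: x=[7.2771] v=[-2.0394]
Step 10: x=[7.1653] v=[-2.2358]
Step 11: x=[7.0442] v=[-2.4229]
Step 12: x=[6.9142] v=[-2.6000]
Step 13: x=[6.7759] v=[-2.7664]
Step 14: x=[6.6298] v=[-2.9214]
Step 15: x=[6.4766] v=[-3.0643]
Step 16: x=[6.3169] v=[-3.1945]
Step 17: x=[6.1513] v=[-3.3116]
Step 18: x=[5.9806] v=[-3.4150]
Step 19: x=[5.8054] v=[-3.5043]
Step 20: x=[5.6264] v=[-3.5791]
Step 21: x=[5.4444] v=[-3.6391]
Step 22: x=[5.2602] v=[-3.6841]
Step 23: x=[5.0745] v=[-3.7139]
Step 24: x=[4.8881] v=[-3.7283]
Step 25: x=[4.7017] v=[-3.7273]
Step 26: x=[4.5162] v=[-3.7109]
Step 27: x=[4.3322] v=[-3.6792]
Step 28: x=[4.1506] v=[-3.6323]
Step 29: x=[3.9721] v=[-3.5704]
Step 30: x=[3.7974] v=[-3.4937]
Step 31: x=[3.6273] v=[-3.4026]
Step 32: x=[3.4624] v=[-3.2975]
Step 33: x=[3.3035] v=[-3.1787]
Step 34: x=[3.1512] v=[-3.0468]
Step 35: x=[3.0061] v=[-2.9023]
Step 36: x=[2.8688] v=[-2.7458]
Step 37: x=[2.7399] v=[-2.5780]
Step 38: x=[2.6199] v=[-2.3996]
Step 39: x=[2.5093] v=[-2.2112]
Step 40: x=[2.4086] v=[-2.0137]
Step 41: x=[2.3182] v=[-1.8079]
Step 42: x=[2.2385] v=[-1.5946]
Step 43: x=[2.1698] v=[-1.3747]
Step 44: x=[2.1123] v=[-1.1492]
Step 45: x=[2.0664] v=[-0.9189]
Step 46: x=[2.0322] v=[-0.6848]
Step 47: x=[2.0098] v=[-0.4479]
Step 48: x=[1.9993] v=[-0.2091]
Step 49: x=[2.0008] v=[0.0305]
First v>=0 after going negative at step 49, time=2.4500

Answer: 2.4500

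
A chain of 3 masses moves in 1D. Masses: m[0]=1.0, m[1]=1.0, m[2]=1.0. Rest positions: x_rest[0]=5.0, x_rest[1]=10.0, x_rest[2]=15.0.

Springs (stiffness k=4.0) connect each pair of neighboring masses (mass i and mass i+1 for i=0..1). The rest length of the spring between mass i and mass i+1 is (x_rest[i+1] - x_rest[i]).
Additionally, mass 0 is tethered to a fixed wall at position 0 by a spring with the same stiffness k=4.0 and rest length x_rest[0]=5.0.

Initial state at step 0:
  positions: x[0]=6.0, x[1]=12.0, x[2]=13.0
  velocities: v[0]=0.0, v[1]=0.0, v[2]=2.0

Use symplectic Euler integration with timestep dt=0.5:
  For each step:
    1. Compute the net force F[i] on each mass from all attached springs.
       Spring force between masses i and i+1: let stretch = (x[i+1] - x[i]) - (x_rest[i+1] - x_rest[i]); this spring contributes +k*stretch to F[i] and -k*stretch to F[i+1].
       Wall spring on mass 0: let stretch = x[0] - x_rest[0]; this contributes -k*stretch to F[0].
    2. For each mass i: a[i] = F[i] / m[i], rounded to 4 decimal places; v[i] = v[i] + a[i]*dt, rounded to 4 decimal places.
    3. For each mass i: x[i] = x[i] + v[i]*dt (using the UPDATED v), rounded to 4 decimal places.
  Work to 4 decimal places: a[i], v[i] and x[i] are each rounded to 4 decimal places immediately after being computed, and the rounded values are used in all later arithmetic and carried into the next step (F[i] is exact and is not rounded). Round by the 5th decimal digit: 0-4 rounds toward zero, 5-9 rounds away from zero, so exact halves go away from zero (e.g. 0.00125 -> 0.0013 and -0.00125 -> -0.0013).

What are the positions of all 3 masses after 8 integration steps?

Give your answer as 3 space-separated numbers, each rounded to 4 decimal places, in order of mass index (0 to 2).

Answer: 4.0000 13.0000 12.0000

Derivation:
Step 0: x=[6.0000 12.0000 13.0000] v=[0.0000 0.0000 2.0000]
Step 1: x=[6.0000 7.0000 18.0000] v=[0.0000 -10.0000 10.0000]
Step 2: x=[1.0000 12.0000 17.0000] v=[-10.0000 10.0000 -2.0000]
Step 3: x=[6.0000 11.0000 16.0000] v=[10.0000 -2.0000 -2.0000]
Step 4: x=[10.0000 10.0000 15.0000] v=[8.0000 -2.0000 -2.0000]
Step 5: x=[4.0000 14.0000 14.0000] v=[-12.0000 8.0000 -2.0000]
Step 6: x=[4.0000 8.0000 18.0000] v=[0.0000 -12.0000 8.0000]
Step 7: x=[4.0000 8.0000 17.0000] v=[0.0000 0.0000 -2.0000]
Step 8: x=[4.0000 13.0000 12.0000] v=[0.0000 10.0000 -10.0000]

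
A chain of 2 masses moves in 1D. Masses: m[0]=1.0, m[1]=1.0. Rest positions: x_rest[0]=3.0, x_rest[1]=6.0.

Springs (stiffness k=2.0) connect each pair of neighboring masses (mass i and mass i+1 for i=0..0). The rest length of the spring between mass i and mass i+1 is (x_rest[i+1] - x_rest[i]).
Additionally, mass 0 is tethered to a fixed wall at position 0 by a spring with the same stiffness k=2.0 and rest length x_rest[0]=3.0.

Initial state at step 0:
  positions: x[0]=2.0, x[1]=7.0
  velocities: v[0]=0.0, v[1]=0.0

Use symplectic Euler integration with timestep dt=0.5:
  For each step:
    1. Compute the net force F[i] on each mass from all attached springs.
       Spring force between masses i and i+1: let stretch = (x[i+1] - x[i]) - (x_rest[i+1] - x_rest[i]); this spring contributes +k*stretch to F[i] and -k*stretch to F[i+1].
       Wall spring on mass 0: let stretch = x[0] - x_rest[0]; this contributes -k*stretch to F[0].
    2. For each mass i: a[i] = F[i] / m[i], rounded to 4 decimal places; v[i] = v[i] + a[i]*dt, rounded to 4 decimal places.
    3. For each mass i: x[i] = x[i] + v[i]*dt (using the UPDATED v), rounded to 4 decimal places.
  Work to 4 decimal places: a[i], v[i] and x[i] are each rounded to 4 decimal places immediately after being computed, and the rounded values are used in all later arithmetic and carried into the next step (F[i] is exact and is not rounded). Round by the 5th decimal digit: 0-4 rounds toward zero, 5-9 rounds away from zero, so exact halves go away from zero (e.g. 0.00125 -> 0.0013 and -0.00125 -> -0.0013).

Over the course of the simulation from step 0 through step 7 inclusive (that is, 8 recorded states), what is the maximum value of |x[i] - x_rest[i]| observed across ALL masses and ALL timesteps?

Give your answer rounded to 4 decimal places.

Step 0: x=[2.0000 7.0000] v=[0.0000 0.0000]
Step 1: x=[3.5000 6.0000] v=[3.0000 -2.0000]
Step 2: x=[4.5000 5.2500] v=[2.0000 -1.5000]
Step 3: x=[3.6250 5.6250] v=[-1.7500 0.7500]
Step 4: x=[1.9375 6.5000] v=[-3.3750 1.7500]
Step 5: x=[1.5625 6.5938] v=[-0.7500 0.1875]
Step 6: x=[2.9219 5.6719] v=[2.7188 -1.8438]
Step 7: x=[4.1954 4.8750] v=[2.5469 -1.5938]
Max displacement = 1.5000

Answer: 1.5000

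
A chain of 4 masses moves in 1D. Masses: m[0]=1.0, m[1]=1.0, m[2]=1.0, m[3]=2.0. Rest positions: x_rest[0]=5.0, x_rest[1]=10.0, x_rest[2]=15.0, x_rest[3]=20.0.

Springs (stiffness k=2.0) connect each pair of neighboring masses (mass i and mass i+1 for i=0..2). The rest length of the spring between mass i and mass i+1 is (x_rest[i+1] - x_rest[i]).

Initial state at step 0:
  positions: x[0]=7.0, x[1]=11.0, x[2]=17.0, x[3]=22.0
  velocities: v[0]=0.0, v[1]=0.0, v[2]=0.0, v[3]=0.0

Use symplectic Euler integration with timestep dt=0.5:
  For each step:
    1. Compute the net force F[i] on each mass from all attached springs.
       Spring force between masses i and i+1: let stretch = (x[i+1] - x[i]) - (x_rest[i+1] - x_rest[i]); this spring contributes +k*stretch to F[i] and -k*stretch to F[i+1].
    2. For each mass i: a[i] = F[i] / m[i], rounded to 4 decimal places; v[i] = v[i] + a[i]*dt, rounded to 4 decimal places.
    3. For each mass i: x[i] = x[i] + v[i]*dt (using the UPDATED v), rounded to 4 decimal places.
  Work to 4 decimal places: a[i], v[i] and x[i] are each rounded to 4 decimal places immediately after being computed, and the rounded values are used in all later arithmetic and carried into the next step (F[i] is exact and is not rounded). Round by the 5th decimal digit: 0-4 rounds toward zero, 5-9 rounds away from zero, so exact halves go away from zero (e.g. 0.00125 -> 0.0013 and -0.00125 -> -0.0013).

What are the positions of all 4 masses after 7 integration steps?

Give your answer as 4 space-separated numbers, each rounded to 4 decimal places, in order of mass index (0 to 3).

Step 0: x=[7.0000 11.0000 17.0000 22.0000] v=[0.0000 0.0000 0.0000 0.0000]
Step 1: x=[6.5000 12.0000 16.5000 22.0000] v=[-1.0000 2.0000 -1.0000 0.0000]
Step 2: x=[6.2500 12.5000 16.5000 21.8750] v=[-0.5000 1.0000 0.0000 -0.2500]
Step 3: x=[6.6250 11.8750 17.1875 21.6563] v=[0.7500 -1.2500 1.3750 -0.4375]
Step 4: x=[7.1250 11.2813 17.4532 21.5704] v=[1.0000 -1.1875 0.5313 -0.1719]
Step 5: x=[7.2032 11.6954 16.6915 21.7052] v=[0.1563 0.8281 -1.5234 0.2695]
Step 6: x=[7.0275 12.3614 15.9386 21.8366] v=[-0.3515 1.3320 -1.5058 0.2627]
Step 7: x=[7.0187 12.1491 16.3461 21.7435] v=[-0.0176 -0.4247 0.8150 -0.1863]

Answer: 7.0187 12.1491 16.3461 21.7435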